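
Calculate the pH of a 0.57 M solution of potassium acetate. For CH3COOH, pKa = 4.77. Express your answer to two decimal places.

CH3COO- is the conjugate base of the weak acid CH3COOH.
Ka = 10^(−4.77) = 1.70 × 10^-5
Kb = Kw/Ka = 1.0×10^-14 / 1.70 × 10^-5 = 5.88 × 10^-10
Let x = [OH-] at equilibrium. Kb = x²/(0.57 − x).
Assume x ≪ 0.57: x ≈ √(5.88 × 10^-10 × 0.57) = 1.83 × 10^-5 M
Check: 0.0032% ionized — well under 5%, approximation valid.
pOH = −log(1.83 × 10^-5) = 4.74; pH = 14.00 − 4.74 = 9.26

pH = 9.26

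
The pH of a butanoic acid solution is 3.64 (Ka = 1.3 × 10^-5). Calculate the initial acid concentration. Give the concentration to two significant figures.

C₀ = 4.3 × 10^-3 M

[H+] = 10^(-3.64) = 2.29 × 10^-4 M = x
Ka = x²/(C₀ − x) ⇒ C₀ = x + x²/Ka
C₀ = 2.29 × 10^-4 + (2.29 × 10^-4)²/(1.3 × 10^-5) = 4.26 × 10^-3 M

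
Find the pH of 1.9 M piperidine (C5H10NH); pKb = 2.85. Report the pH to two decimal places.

C5H10NH + H2O ⇌ C5H10NH2+ + OH-
Kb = 10^(−2.85) = 1.41 × 10^-3
Let x = [OH-] at equilibrium. Kb = x²/(1.9 − x).
Since Kb ≪ C₀, x ≈ √(Kb·C₀) = 5.18 × 10^-2 M.
pOH = 1.29, so pH = 14.00 − pOH = 12.71

pH = 12.71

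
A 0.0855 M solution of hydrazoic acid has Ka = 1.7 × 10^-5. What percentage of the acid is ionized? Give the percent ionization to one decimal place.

1.4%

HN3 ⇌ N3- + H+; let x = [H+] at equilibrium.
x ≈ √(Ka·C₀) = √(1.7 × 10^-5 × 0.0855) = 1.21 × 10^-3 M
Fraction ionized = 1.21 × 10^-3 / 0.0855 = 0.0142 → 1.4%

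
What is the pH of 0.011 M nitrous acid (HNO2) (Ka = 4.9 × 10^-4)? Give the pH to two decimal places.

HNO2 ⇌ NO2- + H+
From the ICE table, Ka = [H+]²/(0.011 − [H+]) = 4.9 × 10^-4.
[H+] is not negligible relative to C₀; solve [H+]² + 0.00049·[H+] − 5.39e-06 = 0.
[H+] = [−0.00049 + √(0.00049² + 2.16e-05)]/2 = 2.09 × 10^-3 M
pH = −log[H+] = −log(2.09 × 10^-3) = 2.68

pH = 2.68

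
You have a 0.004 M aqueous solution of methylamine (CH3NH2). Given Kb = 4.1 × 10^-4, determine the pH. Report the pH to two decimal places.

CH3NH2 + H2O ⇌ CH3NH3+ + OH-
From the ICE table, Kb = [OH-]²/(0.004 − [OH-]) = 4.1 × 10^-4.
The 5% rule fails; solving [OH-]² + Kb·[OH-] − Kb·C₀ = 0 exactly:
[OH-] = [−0.00041 + √(0.00041² + 6.56e-06)]/2 = 1.09 × 10^-3 M
pOH = 2.96, so pH = 14.00 − pOH = 11.04

pH = 11.04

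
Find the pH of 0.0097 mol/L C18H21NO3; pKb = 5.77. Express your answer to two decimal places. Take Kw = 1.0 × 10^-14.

C18H21NO3 + H2O ⇌ C18H22NO3+ + OH-
Kb = 10^(−5.77) = 1.70 × 10^-6
From the ICE table, Kb = [OH-]²/(0.0097 − [OH-]) = 1.70 × 10^-6.
Assume [OH-] ≪ 0.0097: [OH-] ≈ √(1.70 × 10^-6 × 0.0097) = 1.28 × 10^-4 M
([OH-]/C₀ = 1.3% < 5%, so the approximation holds.)
pOH = 3.89, so pH = 14.00 − pOH = 10.11

pH = 10.11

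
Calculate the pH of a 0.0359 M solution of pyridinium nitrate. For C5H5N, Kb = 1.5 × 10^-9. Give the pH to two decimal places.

pH = 3.31

C5H5NH+ is the conjugate acid of the weak base C5H5N.
Ka = Kw/Kb = 1.0×10^-14 / 1.5 × 10^-9 = 6.67 × 10^-6
From the ICE table, Ka = x²/(0.0359 − x) = 6.67 × 10^-6.
Assume x ≪ 0.0359: x ≈ √(6.67 × 10^-6 × 0.0359) = 4.89 × 10^-4 M
pH = −log(4.89 × 10^-4) = 3.31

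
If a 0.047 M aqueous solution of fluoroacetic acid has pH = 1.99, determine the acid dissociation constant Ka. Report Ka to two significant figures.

Ka = 2.8 × 10^-3

[H+] = 10^(-1.99) = 1.02 × 10^-2 M
At equilibrium [HA] = 0.047 − 1.02 × 10^-2 = 3.68 × 10^-2 M
Ka = [H+][A-]/[HA] = (1.02 × 10^-2)² / 3.68 × 10^-2 = 2.8 × 10^-3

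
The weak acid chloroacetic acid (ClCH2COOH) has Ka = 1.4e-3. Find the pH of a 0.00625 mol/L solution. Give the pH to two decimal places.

pH = 2.63

ClCH2COOH ⇌ ClCH2COO- + H+
From the ICE table, Ka = x²/(0.00625 − x) = 1.4 × 10^-3.
x is not negligible relative to C₀; solve x² + 0.0014·x − 8.75e-06 = 0.
x = (−Ka + √(Ka² + 4·Ka·C₀))/2 = 2.34 × 10^-3 M
pH = −log(2.34 × 10^-3) = 2.63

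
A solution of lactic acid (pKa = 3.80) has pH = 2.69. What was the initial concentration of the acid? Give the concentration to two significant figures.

[H+] = 10^(-2.69) = 2.04 × 10^-3 M = x
Ka = 10^(−3.80) = 1.58 × 10^-4
Ka = x²/(C₀ − x) ⇒ C₀ = x + x²/Ka
C₀ = 2.04 × 10^-3 + (2.04 × 10^-3)²/(1.58 × 10^-4) = 2.84 × 10^-2 M

C₀ = 2.8 × 10^-2 M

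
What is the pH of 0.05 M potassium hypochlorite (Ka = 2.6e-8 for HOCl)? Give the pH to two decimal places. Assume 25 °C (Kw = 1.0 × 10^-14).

OCl- is the conjugate base of the weak acid HOCl.
Kb = Kw/Ka = 1.0×10^-14 / 2.6 × 10^-8 = 3.85 × 10^-7
Let x = [OH-] at equilibrium. Kb = x²/(0.05 − x).
Neglecting x in the denominator: x = √(3.85 × 10^-7 × 0.05) = 1.39 × 10^-4 M
pOH = 3.86, so pH = 14.00 − pOH = 10.14

pH = 10.14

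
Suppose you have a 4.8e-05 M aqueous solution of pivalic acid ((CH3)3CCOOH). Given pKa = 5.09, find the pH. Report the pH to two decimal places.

(CH3)3CCOOH ⇌ (CH3)3CCOO- + H+
Ka = 10^(−5.09) = 8.13 × 10^-6
Ka = [H+]²/(4.8e-05 − [H+]) = 8.13 × 10^-6
The 5% rule fails; solving [H+]² + Ka·[H+] − Ka·C₀ = 0 exactly:
[H+] = (−Ka + √(Ka² + 4·Ka·C₀))/2 = 1.61 × 10^-5 M
pH = −log(1.61 × 10^-5) = 4.79

pH = 4.79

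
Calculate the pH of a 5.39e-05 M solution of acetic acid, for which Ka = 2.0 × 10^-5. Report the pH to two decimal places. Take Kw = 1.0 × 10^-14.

CH3COOH ⇌ CH3COO- + H+
Ka = [H+]²/(5.39e-05 − [H+]) = 2.0 × 10^-5
Here C₀/Ka ≈ 2.69, so the small-[H+] approximation fails. Use the quadratic:
[H+] = [−2e-05 + √(2e-05² + 4.31e-09)]/2 = 2.43 × 10^-5 M
pH = −log(2.43 × 10^-5) = 4.61

pH = 4.61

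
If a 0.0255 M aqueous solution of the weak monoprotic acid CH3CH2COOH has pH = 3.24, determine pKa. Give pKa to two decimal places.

pKa = 4.88

[H+] = 10^(-3.24) = 5.75 × 10^-4 M
At equilibrium [HA] = 0.0255 − 5.75 × 10^-4 = 2.49 × 10^-2 M
Ka = [H+][A-]/[HA] = (5.75 × 10^-4)² / 2.49 × 10^-2 = 1.33 × 10^-5
pKa = -log(1.33 × 10^-5) = 4.88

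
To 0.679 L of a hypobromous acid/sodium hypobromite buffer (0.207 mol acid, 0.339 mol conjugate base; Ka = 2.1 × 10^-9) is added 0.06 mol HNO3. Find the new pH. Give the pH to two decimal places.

Added H+ converts OBr- to HOBr: HOBr → 0.267 mol, OBr- → 0.279 mol.
pKa = −log(2.1 × 10^-9) = 8.678
pH = pKa + log(n_OBr-/n_HOBr) = 8.678 + log(0.279/0.267) = 8.678 + (+0.019)

pH = 8.70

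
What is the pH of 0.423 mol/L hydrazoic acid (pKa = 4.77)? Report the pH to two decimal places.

pH = 2.57

HN3 ⇌ N3- + H+
Ka = 10^(−4.77) = 1.70 × 10^-5
Ka = x²/(0.423 − x) = 1.70 × 10^-5
Assume x ≪ 0.423: x ≈ √(1.70 × 10^-5 × 0.423) = 2.68 × 10^-3 M
pH = −log[H+] = −log(2.68 × 10^-3) = 2.57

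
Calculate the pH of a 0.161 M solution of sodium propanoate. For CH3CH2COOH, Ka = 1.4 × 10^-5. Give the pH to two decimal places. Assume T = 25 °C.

CH3CH2COO- is the conjugate base of the weak acid CH3CH2COOH.
Kb = Kw/Ka = 1.0×10^-14 / 1.4 × 10^-5 = 7.14 × 10^-10
Let x = [OH-] at equilibrium. Kb = x²/(0.161 − x).
Neglecting x in the denominator: x = √(7.14 × 10^-10 × 0.161) = 1.07 × 10^-5 M
(x/C₀ = 0.0067% < 5%, so the approximation holds.)
pOH = −log(1.07 × 10^-5) = 4.97; pH = 14.00 − 4.97 = 9.03

pH = 9.03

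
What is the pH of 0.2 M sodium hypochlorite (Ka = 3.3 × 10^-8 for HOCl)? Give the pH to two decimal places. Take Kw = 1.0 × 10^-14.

pH = 10.39

OCl- is the conjugate base of the weak acid HOCl.
Kb = Kw/Ka = 1.0×10^-14 / 3.3 × 10^-8 = 3.03 × 10^-7
From the ICE table, Kb = [OH-]²/(0.2 − [OH-]) = 3.03 × 10^-7.
Assume [OH-] ≪ 0.2: [OH-] ≈ √(3.03 × 10^-7 × 0.2) = 2.46 × 10^-4 M
Check: 0.12% ionized — well under 5%, approximation valid.
pOH = 3.61, so pH = 14.00 − pOH = 10.39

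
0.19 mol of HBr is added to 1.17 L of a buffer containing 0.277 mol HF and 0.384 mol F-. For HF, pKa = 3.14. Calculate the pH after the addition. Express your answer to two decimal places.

After neutralization: n(HF) = 0.467 mol, n(F-) = 0.194 mol.
pH = pKa + log(n_F-/n_HF) = 3.14 + log(0.194/0.467) = 3.14 + (-0.382)

pH = 2.76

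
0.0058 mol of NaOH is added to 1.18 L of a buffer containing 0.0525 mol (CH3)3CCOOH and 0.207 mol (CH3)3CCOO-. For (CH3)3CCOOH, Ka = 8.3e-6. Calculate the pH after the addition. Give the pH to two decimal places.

pH = 5.74

OH- converts (CH3)3CCOOH to (CH3)3CCOO-: (CH3)3CCOOH → 0.0467 mol, (CH3)3CCOO- → 0.213 mol.
pKa = −log(8.3 × 10^-6) = 5.081
pH = pKa + log(n_(CH3)3CCOO-/n_(CH3)3CCOOH) = 5.081 + log(0.213/0.0467) = 5.081 + (+0.659)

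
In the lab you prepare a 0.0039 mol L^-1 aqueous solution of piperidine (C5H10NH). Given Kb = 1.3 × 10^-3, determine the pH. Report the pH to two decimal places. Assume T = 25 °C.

pH = 11.23

C5H10NH + H2O ⇌ C5H10NH2+ + OH-
Kb = [OH-]²/(0.0039 − [OH-]) = 1.3 × 10^-3
Here C₀/Kb ≈ 3, so the small-[OH-] approximation fails. Use the quadratic:
[OH-] = (−Kb + √(Kb² + 4·Kb·C₀))/2 = 1.69 × 10^-3 M
pOH = −log(1.69 × 10^-3) = 2.77; pH = 14.00 − 2.77 = 11.23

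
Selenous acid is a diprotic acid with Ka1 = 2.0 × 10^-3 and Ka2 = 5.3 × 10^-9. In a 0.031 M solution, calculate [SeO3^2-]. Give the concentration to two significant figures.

5.3 × 10^-9 M

First ionization gives [H+] ≈ [HSeO3-] = 6.94 × 10^-3 M.
Second step: Ka2 = [H+][SeO3^2-]/[HSeO3-] ≈ [SeO3^2-] (since [H+] ≈ [HSeO3-]).
So [SeO3^2-] ≈ Ka2.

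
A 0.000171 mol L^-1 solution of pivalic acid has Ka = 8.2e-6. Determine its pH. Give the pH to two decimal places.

pH = 4.47

(CH3)3CCOOH ⇌ (CH3)3CCOO- + H+
Let x = [H+] at equilibrium. Ka = x²/(0.000171 − x).
Here C₀/Ka ≈ 20.9, so the small-x approximation fails. Use the quadratic:
x = (−Ka + √(Ka² + 4·Ka·C₀))/2 = 3.36 × 10^-5 M
pH = −log(3.36 × 10^-5) = 4.47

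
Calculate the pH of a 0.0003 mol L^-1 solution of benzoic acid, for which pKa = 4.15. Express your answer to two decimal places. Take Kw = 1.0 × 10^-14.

C6H5COOH ⇌ C6H5COO- + H+
Ka = 10^(−4.15) = 7.08 × 10^-5
From the ICE table, Ka = [H+]²/(0.0003 − [H+]) = 7.08 × 10^-5.
[H+] is not negligible relative to C₀; solve [H+]² + 7.08e-05·[H+] − 2.12e-08 = 0.
[H+] = [−7.08e-05 + √(7.08e-05² + 8.5e-08)]/2 = 1.15 × 10^-4 M
pH = −log(1.15 × 10^-4) = 3.94

pH = 3.94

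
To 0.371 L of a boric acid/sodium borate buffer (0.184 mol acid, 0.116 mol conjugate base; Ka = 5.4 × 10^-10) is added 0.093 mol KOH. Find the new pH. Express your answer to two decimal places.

pH = 9.63

OH- converts B(OH)3 to B(OH)4-: B(OH)3 → 0.091 mol, B(OH)4- → 0.209 mol.
pKa = −log(5.4 × 10^-10) = 9.268
pH = pKa + log(n_B(OH)4-/n_B(OH)3) = 9.268 + log(0.209/0.091) = 9.268 + (+0.361)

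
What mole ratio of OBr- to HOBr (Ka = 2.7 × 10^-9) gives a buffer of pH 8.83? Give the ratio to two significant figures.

pKa = -log(2.7 × 10^-9) = 8.569
pH = pKa + log(r) ⇒ log(r) = 8.83 − 8.569 = +0.261
r = [OBr-]/[HOBr] = 10^(+0.261) = 1.82

ratio = 1.8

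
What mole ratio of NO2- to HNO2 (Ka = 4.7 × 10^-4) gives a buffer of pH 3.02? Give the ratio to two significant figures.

ratio = 0.49

pKa = -log(4.7 × 10^-4) = 3.328
pH = pKa + log(r) ⇒ log(r) = 3.02 − 3.328 = -0.308
r = [NO2-]/[HNO2] = 10^(-0.308) = 0.492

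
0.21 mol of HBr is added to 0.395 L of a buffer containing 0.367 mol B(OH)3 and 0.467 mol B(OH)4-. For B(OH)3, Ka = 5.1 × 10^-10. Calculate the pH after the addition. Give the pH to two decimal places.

pH = 8.94

Added H+ converts B(OH)4- to B(OH)3: B(OH)3 → 0.577 mol, B(OH)4- → 0.257 mol.
pKa = −log(5.1 × 10^-10) = 9.292
Henderson–Hasselbalch with mole ratio 0.257/0.577: pH = 9.292 + (-0.351)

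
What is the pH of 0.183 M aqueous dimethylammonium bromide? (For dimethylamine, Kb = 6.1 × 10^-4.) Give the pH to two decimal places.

pH = 5.76

(CH3)2NH2+ is the conjugate acid of the weak base (CH3)2NH.
Ka = Kw/Kb = 1.0×10^-14 / 6.1 × 10^-4 = 1.64 × 10^-11
From the ICE table, Ka = [H+]²/(0.183 − [H+]) = 1.64 × 10^-11.
Assume [H+] ≪ 0.183: [H+] ≈ √(1.64 × 10^-11 × 0.183) = 1.73 × 10^-6 M
pH = −log(1.73 × 10^-6) = 5.76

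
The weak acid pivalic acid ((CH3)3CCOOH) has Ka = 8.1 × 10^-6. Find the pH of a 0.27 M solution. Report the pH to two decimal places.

(CH3)3CCOOH ⇌ (CH3)3CCOO- + H+
Ka = [H+]²/(0.27 − [H+]) = 8.1 × 10^-6
Neglecting [H+] in the denominator: [H+] = √(8.1 × 10^-6 × 0.27) = 1.48 × 10^-3 M
([H+]/C₀ = 0.55% < 5%, so the approximation holds.)
pH = −log(1.48 × 10^-3) = 2.83

pH = 2.83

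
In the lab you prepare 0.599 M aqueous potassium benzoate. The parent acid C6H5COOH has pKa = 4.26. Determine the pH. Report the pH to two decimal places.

C6H5COO- is the conjugate base of the weak acid C6H5COOH.
Ka = 10^(−4.26) = 5.50 × 10^-5
Kb = Kw/Ka = 1.0×10^-14 / 5.50 × 10^-5 = 1.82 × 10^-10
From the ICE table, Kb = [OH-]²/(0.599 − [OH-]) = 1.82 × 10^-10.
Since Kb ≪ C₀, [OH-] ≈ √(Kb·C₀) = 1.04 × 10^-5 M.
pOH = 4.98, so pH = 14.00 − pOH = 9.02

pH = 9.02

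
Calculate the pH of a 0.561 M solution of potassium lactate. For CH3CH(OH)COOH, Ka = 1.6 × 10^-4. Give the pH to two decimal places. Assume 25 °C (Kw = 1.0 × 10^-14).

pH = 8.77

CH3CH(OH)COO- is the conjugate base of the weak acid CH3CH(OH)COOH.
Kb = Kw/Ka = 1.0×10^-14 / 1.6 × 10^-4 = 6.25 × 10^-11
Let x = [OH-] at equilibrium. Kb = x²/(0.561 − x).
Neglecting x in the denominator: x = √(6.25 × 10^-11 × 0.561) = 5.92 × 10^-6 M
pOH = −log(5.92 × 10^-6) = 5.23; pH = 14.00 − 5.23 = 8.77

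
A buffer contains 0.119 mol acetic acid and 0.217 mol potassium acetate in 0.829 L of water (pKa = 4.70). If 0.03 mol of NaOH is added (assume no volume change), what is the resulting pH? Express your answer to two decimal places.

OH- converts CH3COOH to CH3COO-: CH3COOH → 0.089 mol, CH3COO- → 0.247 mol.
Henderson–Hasselbalch with mole ratio 0.247/0.089: pH = 4.70 + (+0.443)

pH = 5.14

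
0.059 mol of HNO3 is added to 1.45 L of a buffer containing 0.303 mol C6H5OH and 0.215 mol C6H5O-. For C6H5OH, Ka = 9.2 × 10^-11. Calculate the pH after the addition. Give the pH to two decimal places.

Added H+ converts C6H5O- to C6H5OH: C6H5OH → 0.362 mol, C6H5O- → 0.156 mol.
pKa = −log(9.2 × 10^-11) = 10.036
pH = pKa + log([A⁻]/[HA]) = 10.036 + log(0.156/0.362) = 10.036 -0.366

pH = 9.67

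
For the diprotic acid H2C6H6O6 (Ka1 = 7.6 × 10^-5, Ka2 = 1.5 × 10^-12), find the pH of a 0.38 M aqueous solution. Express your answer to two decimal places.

Since Ka1 ≫ Ka2, the first ionization dominates [H+].
Ka1 = x²/(0.38 − x) = 7.6 × 10^-5
x ≈ √(7.6 × 10^-5 × 0.38) = 5.37 × 10^-3 M
pH = −log(5.37 × 10^-3) = 2.27

pH = 2.27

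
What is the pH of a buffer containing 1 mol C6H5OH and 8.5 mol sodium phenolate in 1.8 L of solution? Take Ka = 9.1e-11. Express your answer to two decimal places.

pKa = −log(9.1 × 10^-11) = 10.041
Henderson–Hasselbalch: pH = pKa + log([C6H5O-]/[C6H5OH]) = 10.041 + log(8.5/1)
pH = 10.041 + (+0.929) = 10.97

pH = 10.97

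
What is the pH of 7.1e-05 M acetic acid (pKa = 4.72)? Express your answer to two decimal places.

CH3COOH ⇌ CH3COO- + H+
Ka = 10^(−4.72) = 1.91 × 10^-5
Let x = [H+] at equilibrium. Ka = x²/(7.1e-05 − x).
x is not negligible relative to C₀; solve x² + 1.91e-05·x − 1.36e-09 = 0.
x = (−Ka + √(Ka² + 4·Ka·C₀))/2 = 2.85 × 10^-5 M
pH = −log[H+] = −log(2.85 × 10^-5) = 4.55

pH = 4.55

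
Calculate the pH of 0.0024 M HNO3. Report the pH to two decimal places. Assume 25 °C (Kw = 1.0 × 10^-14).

pH = 2.62

HNO3 is a strong acid and dissociates completely, so [H+] = 0.0024 M.
pH = -log(0.0024) = 2.62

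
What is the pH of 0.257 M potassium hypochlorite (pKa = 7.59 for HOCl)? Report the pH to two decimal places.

OCl- is the conjugate base of the weak acid HOCl.
Ka = 10^(−7.59) = 2.57 × 10^-8
Kb = Kw/Ka = 1.0×10^-14 / 2.57 × 10^-8 = 3.89 × 10^-7
Let x = [OH-] at equilibrium. Kb = x²/(0.257 − x).
Neglecting x in the denominator: x = √(3.89 × 10^-7 × 0.257) = 3.16 × 10^-4 M
Check: 0.12% ionized — well under 5%, approximation valid.
pOH = 3.50, so pH = 14.00 − pOH = 10.50

pH = 10.50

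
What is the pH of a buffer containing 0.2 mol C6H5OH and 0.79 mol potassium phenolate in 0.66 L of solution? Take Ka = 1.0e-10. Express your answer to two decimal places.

pKa = −log(1.0 × 10^-10) = 10.000
pH = pKa + log([A⁻]/[HA]) = 10.000 + log(0.79/0.2)
pH = 10.000 + (+0.597) = 10.60

pH = 10.60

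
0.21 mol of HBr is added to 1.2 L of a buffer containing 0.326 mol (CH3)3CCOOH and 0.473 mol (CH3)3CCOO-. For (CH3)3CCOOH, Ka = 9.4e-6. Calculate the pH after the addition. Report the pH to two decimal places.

Added H+ converts (CH3)3CCOO- to (CH3)3CCOOH: (CH3)3CCOOH → 0.536 mol, (CH3)3CCOO- → 0.263 mol.
pKa = −log(9.4 × 10^-6) = 5.027
pH = pKa + log(n_(CH3)3CCOO-/n_(CH3)3CCOOH) = 5.027 + log(0.263/0.536) = 5.027 + (-0.309)

pH = 4.72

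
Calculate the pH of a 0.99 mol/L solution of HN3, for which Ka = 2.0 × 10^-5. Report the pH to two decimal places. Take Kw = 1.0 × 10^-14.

pH = 2.35

HN3 ⇌ N3- + H+
Ka = x²/(0.99 − x) = 2.0 × 10^-5
Neglecting x in the denominator: x = √(2.0 × 10^-5 × 0.99) = 4.45 × 10^-3 M
Check: 0.45% ionized — well under 5%, approximation valid.
pH = −log[H+] = −log(4.45 × 10^-3) = 2.35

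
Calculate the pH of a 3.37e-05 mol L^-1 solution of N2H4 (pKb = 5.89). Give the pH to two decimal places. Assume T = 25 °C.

pH = 8.78

N2H4 + H2O ⇌ N2H5+ + OH-
Kb = 10^(−5.89) = 1.29 × 10^-6
From the ICE table, Kb = [OH-]²/(3.37e-05 − [OH-]) = 1.29 × 10^-6.
Here C₀/Kb ≈ 26.1, so the small-[OH-] approximation fails. Use the quadratic:
[OH-] = (−Kb + √(Kb² + 4·Kb·C₀))/2 = 5.98 × 10^-6 M
pOH = 5.22, so pH = 14.00 − pOH = 8.78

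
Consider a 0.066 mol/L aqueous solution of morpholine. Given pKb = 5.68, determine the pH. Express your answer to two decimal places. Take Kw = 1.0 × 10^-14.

C4H8ONH + H2O ⇌ C4H8ONH2+ + OH-
Kb = 10^(−5.68) = 2.09 × 10^-6
From the ICE table, Kb = [OH-]²/(0.066 − [OH-]) = 2.09 × 10^-6.
Neglecting [OH-] in the denominator: [OH-] = √(2.09 × 10^-6 × 0.066) = 3.71 × 10^-4 M
pOH = −log(3.71 × 10^-4) = 3.43; pH = 14.00 − 3.43 = 10.57

pH = 10.57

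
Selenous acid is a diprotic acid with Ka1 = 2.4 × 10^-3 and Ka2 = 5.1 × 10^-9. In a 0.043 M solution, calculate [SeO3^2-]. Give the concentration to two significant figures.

First ionization gives [H+] ≈ [HSeO3-] = 9.03 × 10^-3 M.
Second step: Ka2 = [H+][SeO3^2-]/[HSeO3-] ≈ [SeO3^2-] (since [H+] ≈ [HSeO3-]).
So [SeO3^2-] ≈ Ka2.

5.1 × 10^-9 M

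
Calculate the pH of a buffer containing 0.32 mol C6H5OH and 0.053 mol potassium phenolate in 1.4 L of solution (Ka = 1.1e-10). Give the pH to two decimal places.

pH = 9.18

pKa = −log(1.1 × 10^-10) = 9.959
Henderson–Hasselbalch: pH = pKa + log([C6H5O-]/[C6H5OH]) = 9.959 + log(0.053/0.32)
pH = 9.959 + (-0.781) = 9.18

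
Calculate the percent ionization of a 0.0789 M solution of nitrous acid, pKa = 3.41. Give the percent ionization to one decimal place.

HNO2 ⇌ NO2- + H+; let x = [H+] at equilibrium.
Ka = 10^(−3.41) = 3.89 × 10^-4
Solve x² + 0.000389x − 3.07e-05 = 0 → x = 5.35 × 10^-3 M
% ionization = x/C₀ × 100% = 5.35 × 10^-3/0.0789 × 100% = 6.8%

6.8%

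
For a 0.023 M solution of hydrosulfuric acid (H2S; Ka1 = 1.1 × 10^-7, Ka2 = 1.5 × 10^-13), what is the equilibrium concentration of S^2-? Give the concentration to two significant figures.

First ionization gives [H+] ≈ [HS-] = 5.03 × 10^-5 M.
Second step: Ka2 = [H+][S^2-]/[HS-] ≈ [S^2-] (since [H+] ≈ [HS-]).
So [S^2-] ≈ Ka2.

1.5 × 10^-13 M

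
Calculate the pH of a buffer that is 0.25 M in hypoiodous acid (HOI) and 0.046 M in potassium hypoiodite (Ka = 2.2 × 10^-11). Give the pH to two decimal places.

pKa = −log(2.2 × 10^-11) = 10.658
Henderson–Hasselbalch: pH = pKa + log([OI-]/[HOI]) = 10.658 + log(0.046/0.25)
pH = 10.658 + (-0.735) = 9.92

pH = 9.92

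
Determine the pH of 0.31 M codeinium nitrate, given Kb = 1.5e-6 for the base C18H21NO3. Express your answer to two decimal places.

C18H22NO3+ is the conjugate acid of the weak base C18H21NO3.
Ka = Kw/Kb = 1.0×10^-14 / 1.5 × 10^-6 = 6.67 × 10^-9
From the ICE table, Ka = [H+]²/(0.31 − [H+]) = 6.67 × 10^-9.
Neglecting [H+] in the denominator: [H+] = √(6.67 × 10^-9 × 0.31) = 4.55 × 10^-5 M
Check: 0.015% ionized — well under 5%, approximation valid.
pH = −log[H+] = −log(4.55 × 10^-5) = 4.34

pH = 4.34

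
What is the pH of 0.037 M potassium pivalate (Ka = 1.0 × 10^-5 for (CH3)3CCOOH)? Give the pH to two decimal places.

(CH3)3CCOO- is the conjugate base of the weak acid (CH3)3CCOOH.
Kb = Kw/Ka = 1.0×10^-14 / 1.0 × 10^-5 = 1.00 × 10^-9
Kb = [OH-]²/(0.037 − [OH-]) = 1.00 × 10^-9
Neglecting [OH-] in the denominator: [OH-] = √(1.00 × 10^-9 × 0.037) = 6.08 × 10^-6 M
pOH = −log(6.08 × 10^-6) = 5.22; pH = 14.00 − 5.22 = 8.78

pH = 8.78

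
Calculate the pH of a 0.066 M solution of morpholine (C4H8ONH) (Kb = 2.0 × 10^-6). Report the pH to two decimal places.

pH = 10.56

C4H8ONH + H2O ⇌ C4H8ONH2+ + OH-
From the ICE table, Kb = [OH-]²/(0.066 − [OH-]) = 2.0 × 10^-6.
Neglecting [OH-] in the denominator: [OH-] = √(2.0 × 10^-6 × 0.066) = 3.63 × 10^-4 M
Check: 0.55% ionized — well under 5%, approximation valid.
pOH = 3.44, so pH = 14.00 − pOH = 10.56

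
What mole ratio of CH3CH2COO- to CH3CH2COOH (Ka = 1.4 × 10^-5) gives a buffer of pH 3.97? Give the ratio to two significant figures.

pKa = -log(1.4 × 10^-5) = 4.854
pH = pKa + log(r) ⇒ log(r) = 3.97 − 4.854 = -0.884
r = [CH3CH2COO-]/[CH3CH2COOH] = 10^(-0.884) = 0.131

ratio = 0.13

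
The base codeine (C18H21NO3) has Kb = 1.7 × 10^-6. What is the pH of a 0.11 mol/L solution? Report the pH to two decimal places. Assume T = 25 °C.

pH = 10.64

C18H21NO3 + H2O ⇌ C18H22NO3+ + OH-
Let x = [OH-] at equilibrium. Kb = x²/(0.11 − x).
Assume x ≪ 0.11: x ≈ √(1.7 × 10^-6 × 0.11) = 4.32 × 10^-4 M
pOH = 3.36, so pH = 14.00 − pOH = 10.64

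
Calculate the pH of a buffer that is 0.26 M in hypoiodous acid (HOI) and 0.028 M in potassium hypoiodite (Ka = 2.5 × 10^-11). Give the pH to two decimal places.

pH = 9.63

pKa = −log(2.5 × 10^-11) = 10.602
pH = pKa + log([A⁻]/[HA]) = 10.602 + log(0.028/0.26)
pH = 10.602 + (-0.968) = 9.63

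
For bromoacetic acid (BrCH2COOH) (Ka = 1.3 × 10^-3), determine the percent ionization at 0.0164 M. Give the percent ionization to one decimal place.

24.5%

BrCH2COOH ⇌ BrCH2COO- + H+; let x = [H+] at equilibrium.
Solve x² + 0.0013x − 2.13e-05 = 0 → x = 4.01 × 10^-3 M
Fraction ionized = 4.01 × 10^-3 / 0.0164 = 0.2445 → 24.5%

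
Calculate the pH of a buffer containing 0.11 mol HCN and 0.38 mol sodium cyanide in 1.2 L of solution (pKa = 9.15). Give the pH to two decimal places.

pH = pKa + log([A⁻]/[HA]) = 9.15 + log(0.38/0.11)
pH = 9.15 + (+0.538) = 9.69

pH = 9.69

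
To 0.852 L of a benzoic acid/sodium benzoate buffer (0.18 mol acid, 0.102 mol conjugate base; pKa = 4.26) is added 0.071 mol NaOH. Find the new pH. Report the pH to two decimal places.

pH = 4.46

After neutralization: n(C6H5COOH) = 0.109 mol, n(C6H5COO-) = 0.173 mol.
pH = pKa + log(n_C6H5COO-/n_C6H5COOH) = 4.26 + log(0.173/0.109) = 4.26 + (+0.201)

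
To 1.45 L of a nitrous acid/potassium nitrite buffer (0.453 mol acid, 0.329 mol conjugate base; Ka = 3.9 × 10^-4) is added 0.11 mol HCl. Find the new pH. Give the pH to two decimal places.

Added H+ converts NO2- to HNO2: HNO2 → 0.563 mol, NO2- → 0.219 mol.
pKa = −log(3.9 × 10^-4) = 3.409
pH = pKa + log([A⁻]/[HA]) = 3.409 + log(0.219/0.563) = 3.409 -0.410

pH = 3.00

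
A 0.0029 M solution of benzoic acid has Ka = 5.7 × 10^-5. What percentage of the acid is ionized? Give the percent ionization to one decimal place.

13.1%

C6H5COOH ⇌ C6H5COO- + H+; let x = [H+] at equilibrium.
Ka = x²/(C₀ − x); solving the quadratic gives x = 3.79 × 10^-4 M.
% ionization = x/C₀ × 100% = 3.79 × 10^-4/0.0029 × 100% = 13.1%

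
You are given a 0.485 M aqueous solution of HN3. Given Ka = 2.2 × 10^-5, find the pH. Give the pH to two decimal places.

HN3 ⇌ N3- + H+
Ka = [H+]²/(0.485 − [H+]) = 2.2 × 10^-5
Neglecting [H+] in the denominator: [H+] = √(2.2 × 10^-5 × 0.485) = 3.27 × 10^-3 M
pH = −log[H+] = −log(3.27 × 10^-3) = 2.49

pH = 2.49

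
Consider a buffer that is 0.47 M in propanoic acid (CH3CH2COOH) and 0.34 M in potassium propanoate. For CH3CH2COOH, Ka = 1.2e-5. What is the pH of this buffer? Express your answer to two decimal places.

pH = 4.78

pKa = −log(1.2 × 10^-5) = 4.921
Using pH = pKa + log([base]/[acid]) with [base]/[acid] = 0.34/0.47:
pH = 4.921 + (-0.141) = 4.78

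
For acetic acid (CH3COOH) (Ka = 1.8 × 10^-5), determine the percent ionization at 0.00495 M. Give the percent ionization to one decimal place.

5.9%

CH3COOH ⇌ CH3COO- + H+; let x = [H+] at equilibrium.
Ka = x²/(C₀ − x); solving the quadratic gives x = 2.90 × 10^-4 M.
% ionization = x/C₀ × 100% = 2.90 × 10^-4/0.00495 × 100% = 5.9%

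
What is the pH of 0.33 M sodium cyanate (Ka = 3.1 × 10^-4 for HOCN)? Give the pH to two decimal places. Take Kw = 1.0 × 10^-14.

pH = 8.51

OCN- is the conjugate base of the weak acid HOCN.
Kb = Kw/Ka = 1.0×10^-14 / 3.1 × 10^-4 = 3.23 × 10^-11
From the ICE table, Kb = x²/(0.33 − x) = 3.23 × 10^-11.
Assume x ≪ 0.33: x ≈ √(3.23 × 10^-11 × 0.33) = 3.26 × 10^-6 M
pOH = −log(3.26 × 10^-6) = 5.49; pH = 14.00 − 5.49 = 8.51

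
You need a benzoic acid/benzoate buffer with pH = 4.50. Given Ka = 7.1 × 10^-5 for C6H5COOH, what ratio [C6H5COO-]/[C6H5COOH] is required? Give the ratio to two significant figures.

pKa = -log(7.1 × 10^-5) = 4.149
pH = pKa + log(r) ⇒ log(r) = 4.50 − 4.149 = +0.351
r = [C6H5COO-]/[C6H5COOH] = 10^(+0.351) = 2.24

ratio = 2.2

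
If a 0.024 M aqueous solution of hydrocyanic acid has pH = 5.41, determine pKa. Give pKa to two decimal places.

[H+] = 10^(-5.41) = 3.89 × 10^-6 M
At equilibrium [HA] = 0.024 − 3.89 × 10^-6 = 2.40 × 10^-2 M
Ka = [H+][A-]/[HA] = (3.89 × 10^-6)² / 2.40 × 10^-2 = 6.31 × 10^-10
pKa = -log(6.31 × 10^-10) = 9.20

pKa = 9.20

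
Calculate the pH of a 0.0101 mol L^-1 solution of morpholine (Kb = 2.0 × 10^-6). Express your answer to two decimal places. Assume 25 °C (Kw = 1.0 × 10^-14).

C4H8ONH + H2O ⇌ C4H8ONH2+ + OH-
Kb = [OH-]²/(0.0101 − [OH-]) = 2.0 × 10^-6
Since Kb ≪ C₀, [OH-] ≈ √(Kb·C₀) = 1.42 × 10^-4 M.
Check: 1.4% ionized — well under 5%, approximation valid.
pOH = −log(1.42 × 10^-4) = 3.85; pH = 14.00 − 3.85 = 10.15

pH = 10.15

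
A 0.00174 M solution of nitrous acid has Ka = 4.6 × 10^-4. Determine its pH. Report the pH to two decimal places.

HNO2 ⇌ NO2- + H+
From the ICE table, Ka = [H+]²/(0.00174 − [H+]) = 4.6 × 10^-4.
Here C₀/Ka ≈ 3.78, so the small-[H+] approximation fails. Use the quadratic:
[H+] = [−0.00046 + √(0.00046² + 3.2e-06)]/2 = 6.94 × 10^-4 M
pH = −log(6.94 × 10^-4) = 3.16

pH = 3.16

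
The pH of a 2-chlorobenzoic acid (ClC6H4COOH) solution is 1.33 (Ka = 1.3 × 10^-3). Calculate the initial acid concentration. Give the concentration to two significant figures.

C₀ = 1.7 M

[H+] = 10^(-1.33) = 4.68 × 10^-2 M = x
Ka = x²/(C₀ − x) ⇒ C₀ = x + x²/Ka
C₀ = 4.68 × 10^-2 + (4.68 × 10^-2)²/(1.3 × 10^-3) = 1.73 M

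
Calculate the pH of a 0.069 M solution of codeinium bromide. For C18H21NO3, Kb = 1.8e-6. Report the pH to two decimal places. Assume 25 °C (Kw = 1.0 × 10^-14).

C18H22NO3+ is the conjugate acid of the weak base C18H21NO3.
Ka = Kw/Kb = 1.0×10^-14 / 1.8 × 10^-6 = 5.56 × 10^-9
From the ICE table, Ka = [H+]²/(0.069 − [H+]) = 5.56 × 10^-9.
Since Ka ≪ C₀, [H+] ≈ √(Ka·C₀) = 1.96 × 10^-5 M.
([H+]/C₀ = 0.028% < 5%, so the approximation holds.)
pH = −log[H+] = −log(1.96 × 10^-5) = 4.71

pH = 4.71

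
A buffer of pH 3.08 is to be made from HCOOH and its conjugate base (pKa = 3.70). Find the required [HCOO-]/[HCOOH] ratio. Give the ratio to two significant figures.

ratio = 0.24

pH = pKa + log(r) ⇒ log(r) = 3.08 − 3.70 = -0.62
r = [HCOO-]/[HCOOH] = 10^(-0.62) = 0.24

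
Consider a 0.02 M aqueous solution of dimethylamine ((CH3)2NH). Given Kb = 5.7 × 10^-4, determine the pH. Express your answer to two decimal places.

pH = 11.49

(CH3)2NH + H2O ⇌ (CH3)2NH2+ + OH-
Kb = [OH-]²/(0.02 − [OH-]) = 5.7 × 10^-4
Here C₀/Kb ≈ 35.1, so the small-[OH-] approximation fails. Use the quadratic:
[OH-] = (−Kb + √(Kb² + 4·Kb·C₀))/2 = 3.10 × 10^-3 M
pOH = −log(3.10 × 10^-3) = 2.51; pH = 14.00 − 2.51 = 11.49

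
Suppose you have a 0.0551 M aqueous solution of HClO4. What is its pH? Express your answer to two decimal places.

HClO4 is a strong acid and dissociates completely, so [H+] = 0.0551 M.
pH = -log(0.0551) = 1.26

pH = 1.26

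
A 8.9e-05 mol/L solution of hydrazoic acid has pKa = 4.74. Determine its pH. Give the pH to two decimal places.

HN3 ⇌ N3- + H+
Ka = 10^(−4.74) = 1.82 × 10^-5
Ka = x²/(8.9e-05 − x) = 1.82 × 10^-5
Here C₀/Ka ≈ 4.89, so the small-x approximation fails. Use the quadratic:
x = [−1.82e-05 + √(1.82e-05² + 6.48e-09)]/2 = 3.22 × 10^-5 M
pH = −log[H+] = −log(3.22 × 10^-5) = 4.49

pH = 4.49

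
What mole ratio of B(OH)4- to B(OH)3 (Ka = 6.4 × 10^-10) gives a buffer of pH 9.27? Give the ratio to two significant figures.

pKa = -log(6.4 × 10^-10) = 9.194
pH = pKa + log(r) ⇒ log(r) = 9.27 − 9.194 = +0.076
r = [B(OH)4-]/[B(OH)3] = 10^(+0.076) = 1.19

ratio = 1.2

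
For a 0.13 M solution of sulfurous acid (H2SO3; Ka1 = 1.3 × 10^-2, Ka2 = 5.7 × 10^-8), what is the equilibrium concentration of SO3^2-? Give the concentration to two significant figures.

First ionization gives [H+] ≈ [HSO3-] = 3.51 × 10^-2 M.
Second step: Ka2 = [H+][SO3^2-]/[HSO3-] ≈ [SO3^2-] (since [H+] ≈ [HSO3-]).
So [SO3^2-] ≈ Ka2.

5.7 × 10^-8 M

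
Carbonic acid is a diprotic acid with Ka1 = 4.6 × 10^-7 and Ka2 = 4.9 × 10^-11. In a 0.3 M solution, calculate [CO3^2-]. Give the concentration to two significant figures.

First ionization gives [H+] ≈ [HCO3-] = 3.71 × 10^-4 M.
Second step: Ka2 = [H+][CO3^2-]/[HCO3-] ≈ [CO3^2-] (since [H+] ≈ [HCO3-]).
So [CO3^2-] ≈ Ka2.

4.9 × 10^-11 M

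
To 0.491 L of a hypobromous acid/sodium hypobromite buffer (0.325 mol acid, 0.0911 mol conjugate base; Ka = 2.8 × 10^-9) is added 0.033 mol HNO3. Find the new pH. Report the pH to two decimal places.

After neutralization: n(HOBr) = 0.358 mol, n(OBr-) = 0.0581 mol.
pKa = −log(2.8 × 10^-9) = 8.553
pH = pKa + log([A⁻]/[HA]) = 8.553 + log(0.0581/0.358) = 8.553 -0.790

pH = 7.76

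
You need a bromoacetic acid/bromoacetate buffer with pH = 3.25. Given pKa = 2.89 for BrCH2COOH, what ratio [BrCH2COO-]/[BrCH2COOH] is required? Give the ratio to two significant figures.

ratio = 2.3

pH = pKa + log(r) ⇒ log(r) = 3.25 − 2.89 = +0.36
r = [BrCH2COO-]/[BrCH2COOH] = 10^(+0.36) = 2.29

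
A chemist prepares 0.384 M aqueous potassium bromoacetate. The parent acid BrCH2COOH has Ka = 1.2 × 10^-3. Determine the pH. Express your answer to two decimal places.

BrCH2COO- is the conjugate base of the weak acid BrCH2COOH.
Kb = Kw/Ka = 1.0×10^-14 / 1.2 × 10^-3 = 8.33 × 10^-12
From the ICE table, Kb = x²/(0.384 − x) = 8.33 × 10^-12.
Assume x ≪ 0.384: x ≈ √(8.33 × 10^-12 × 0.384) = 1.79 × 10^-6 M
pOH = −log(1.79 × 10^-6) = 5.75; pH = 14.00 − 5.75 = 8.25

pH = 8.25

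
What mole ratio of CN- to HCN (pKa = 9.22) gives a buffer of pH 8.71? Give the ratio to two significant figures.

pH = pKa + log(r) ⇒ log(r) = 8.71 − 9.22 = -0.51
r = [CN-]/[HCN] = 10^(-0.51) = 0.309

ratio = 0.31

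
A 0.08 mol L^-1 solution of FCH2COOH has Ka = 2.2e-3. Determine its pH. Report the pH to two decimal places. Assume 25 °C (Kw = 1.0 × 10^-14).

pH = 1.91

FCH2COOH ⇌ FCH2COO- + H+
Ka = x²/(0.08 − x) = 2.2 × 10^-3
x is not negligible relative to C₀; solve x² + 0.0022·x − 0.000176 = 0.
x = [−0.0022 + √(0.0022² + 0.000704)]/2 = 1.22 × 10^-2 M
pH = −log(1.22 × 10^-2) = 1.91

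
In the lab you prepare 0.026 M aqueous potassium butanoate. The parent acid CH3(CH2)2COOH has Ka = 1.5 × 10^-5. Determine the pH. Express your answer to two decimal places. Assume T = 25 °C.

pH = 8.62

CH3(CH2)2COO- is the conjugate base of the weak acid CH3(CH2)2COOH.
Kb = Kw/Ka = 1.0×10^-14 / 1.5 × 10^-5 = 6.67 × 10^-10
Let x = [OH-] at equilibrium. Kb = x²/(0.026 − x).
Neglecting x in the denominator: x = √(6.67 × 10^-10 × 0.026) = 4.16 × 10^-6 M
Check: 0.016% ionized — well under 5%, approximation valid.
pOH = 5.38, so pH = 14.00 − pOH = 8.62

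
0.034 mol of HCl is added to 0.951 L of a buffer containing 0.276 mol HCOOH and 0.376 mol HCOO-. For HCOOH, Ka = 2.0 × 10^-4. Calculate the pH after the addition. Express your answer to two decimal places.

pH = 3.74

After neutralization: n(HCOOH) = 0.31 mol, n(HCOO-) = 0.342 mol.
pKa = −log(2.0 × 10^-4) = 3.699
Henderson–Hasselbalch with mole ratio 0.342/0.31: pH = 3.699 + (+0.043)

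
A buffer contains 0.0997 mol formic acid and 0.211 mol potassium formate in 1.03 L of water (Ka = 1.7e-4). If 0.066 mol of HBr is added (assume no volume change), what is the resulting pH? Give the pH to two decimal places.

Added H+ converts HCOO- to HCOOH: HCOOH → 0.166 mol, HCOO- → 0.145 mol.
pKa = −log(1.7 × 10^-4) = 3.770
Henderson–Hasselbalch with mole ratio 0.145/0.166: pH = 3.770 + (-0.059)

pH = 3.71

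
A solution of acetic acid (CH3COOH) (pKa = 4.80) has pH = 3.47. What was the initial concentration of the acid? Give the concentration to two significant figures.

C₀ = 7.6 × 10^-3 M

[H+] = 10^(-3.47) = 3.39 × 10^-4 M = x
Ka = 10^(−4.80) = 1.58 × 10^-5
Ka = x²/(C₀ − x) ⇒ C₀ = x + x²/Ka
C₀ = 3.39 × 10^-4 + (3.39 × 10^-4)²/(1.58 × 10^-5) = 7.61 × 10^-3 M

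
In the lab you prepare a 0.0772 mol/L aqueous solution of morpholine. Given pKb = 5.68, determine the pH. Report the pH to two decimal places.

pH = 10.60

C4H8ONH + H2O ⇌ C4H8ONH2+ + OH-
Kb = 10^(−5.68) = 2.09 × 10^-6
Kb = [OH-]²/(0.0772 − [OH-]) = 2.09 × 10^-6
Neglecting [OH-] in the denominator: [OH-] = √(2.09 × 10^-6 × 0.0772) = 4.02 × 10^-4 M
pOH = −log(4.02 × 10^-4) = 3.40; pH = 14.00 − 3.40 = 10.60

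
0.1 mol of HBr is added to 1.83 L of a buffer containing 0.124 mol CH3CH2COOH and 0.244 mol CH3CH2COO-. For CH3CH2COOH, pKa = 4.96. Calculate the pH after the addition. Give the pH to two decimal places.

pH = 4.77

Added H+ converts CH3CH2COO- to CH3CH2COOH: CH3CH2COOH → 0.224 mol, CH3CH2COO- → 0.144 mol.
pH = pKa + log([A⁻]/[HA]) = 4.96 + log(0.144/0.224) = 4.96 -0.192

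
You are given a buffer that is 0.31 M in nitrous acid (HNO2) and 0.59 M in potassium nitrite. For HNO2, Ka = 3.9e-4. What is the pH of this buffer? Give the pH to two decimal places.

pH = 3.69

pKa = −log(3.9 × 10^-4) = 3.409
Using pH = pKa + log([base]/[acid]) with [base]/[acid] = 0.59/0.31:
pH = 3.409 + (+0.279) = 3.69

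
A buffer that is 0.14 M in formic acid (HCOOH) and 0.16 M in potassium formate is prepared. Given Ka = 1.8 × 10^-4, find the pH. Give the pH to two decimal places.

pH = 3.80

pKa = −log(1.8 × 10^-4) = 3.745
pH = pKa + log([A⁻]/[HA]) = 3.745 + log(0.16/0.14)
pH = 3.745 + (+0.058) = 3.80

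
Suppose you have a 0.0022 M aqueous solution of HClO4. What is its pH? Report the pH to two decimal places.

HClO4 is a strong acid and dissociates completely, so [H+] = 0.0022 M.
pH = -log(0.0022) = 2.66

pH = 2.66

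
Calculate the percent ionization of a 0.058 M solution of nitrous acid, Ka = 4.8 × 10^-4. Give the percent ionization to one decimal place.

HNO2 ⇌ NO2- + H+; let x = [H+] at equilibrium.
Solve x² + 0.00048x − 2.78e-05 = 0 → x = 5.04 × 10^-3 M
Fraction ionized = 5.04 × 10^-3 / 0.058 = 0.0869 → 8.7%

8.7%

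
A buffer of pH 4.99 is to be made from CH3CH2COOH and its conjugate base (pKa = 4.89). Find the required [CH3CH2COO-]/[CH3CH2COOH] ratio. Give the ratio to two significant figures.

pH = pKa + log(r) ⇒ log(r) = 4.99 − 4.89 = +0.10
r = [CH3CH2COO-]/[CH3CH2COOH] = 10^(+0.10) = 1.26

ratio = 1.3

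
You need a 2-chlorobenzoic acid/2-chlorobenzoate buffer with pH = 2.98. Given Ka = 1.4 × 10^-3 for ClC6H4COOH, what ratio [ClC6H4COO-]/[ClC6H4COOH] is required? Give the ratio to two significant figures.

pKa = -log(1.4 × 10^-3) = 2.854
pH = pKa + log(r) ⇒ log(r) = 2.98 − 2.854 = +0.126
r = [ClC6H4COO-]/[ClC6H4COOH] = 10^(+0.126) = 1.34

ratio = 1.3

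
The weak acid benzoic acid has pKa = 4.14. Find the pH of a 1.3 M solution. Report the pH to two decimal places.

C6H5COOH ⇌ C6H5COO- + H+
Ka = 10^(−4.14) = 7.24 × 10^-5
Let x = [H+] at equilibrium. Ka = x²/(1.3 − x).
Neglecting x in the denominator: x = √(7.24 × 10^-5 × 1.3) = 9.70 × 10^-3 M
Check: 0.75% ionized — well under 5%, approximation valid.
pH = −log(9.70 × 10^-3) = 2.01

pH = 2.01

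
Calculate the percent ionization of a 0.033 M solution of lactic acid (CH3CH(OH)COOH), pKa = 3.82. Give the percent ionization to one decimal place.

6.5%

CH3CH(OH)COOH ⇌ CH3CH(OH)COO- + H+; let x = [H+] at equilibrium.
Ka = 10^(−3.82) = 1.51 × 10^-4
Ka = x²/(C₀ − x); solving the quadratic gives x = 2.16 × 10^-3 M.
% ionization = x/C₀ × 100% = 2.16 × 10^-3/0.033 × 100% = 6.5%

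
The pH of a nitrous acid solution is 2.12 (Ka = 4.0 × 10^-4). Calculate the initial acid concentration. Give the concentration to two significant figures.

C₀ = 1.5 × 10^-1 M

[H+] = 10^(-2.12) = 7.59 × 10^-3 M = x
Ka = x²/(C₀ − x) ⇒ C₀ = x + x²/Ka
C₀ = 7.59 × 10^-3 + (7.59 × 10^-3)²/(4.0 × 10^-4) = 1.52 × 10^-1 M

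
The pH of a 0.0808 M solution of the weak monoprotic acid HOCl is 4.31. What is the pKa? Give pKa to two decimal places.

[H+] = 10^(-4.31) = 4.90 × 10^-5 M
At equilibrium [HA] = 0.0808 − 4.90 × 10^-5 = 8.08 × 10^-2 M
Ka = [H+][A-]/[HA] = (4.90 × 10^-5)² / 8.08 × 10^-2 = 2.97 × 10^-8
pKa = -log(2.97 × 10^-8) = 7.53

pKa = 7.53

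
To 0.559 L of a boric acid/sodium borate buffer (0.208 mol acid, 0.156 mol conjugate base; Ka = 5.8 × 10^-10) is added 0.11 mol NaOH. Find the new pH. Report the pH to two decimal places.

pH = 9.67

After neutralization: n(B(OH)3) = 0.098 mol, n(B(OH)4-) = 0.266 mol.
pKa = −log(5.8 × 10^-10) = 9.237
pH = pKa + log([A⁻]/[HA]) = 9.237 + log(0.266/0.098) = 9.237 +0.434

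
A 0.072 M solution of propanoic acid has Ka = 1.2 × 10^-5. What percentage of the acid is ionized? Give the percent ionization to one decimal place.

CH3CH2COOH ⇌ CH3CH2COO- + H+; let x = [H+] at equilibrium.
x ≈ √(Ka·C₀) = √(1.2 × 10^-5 × 0.072) = 9.30 × 10^-4 M
% ionization = x/C₀ × 100% = 9.30 × 10^-4/0.072 × 100% = 1.3%

1.3%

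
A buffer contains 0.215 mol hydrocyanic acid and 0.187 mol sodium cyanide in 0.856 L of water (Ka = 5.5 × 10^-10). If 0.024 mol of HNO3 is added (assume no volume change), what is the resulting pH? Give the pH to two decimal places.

pH = 9.09

Added H+ converts CN- to HCN: HCN → 0.239 mol, CN- → 0.163 mol.
pKa = −log(5.5 × 10^-10) = 9.260
Henderson–Hasselbalch with mole ratio 0.163/0.239: pH = 9.260 + (-0.166)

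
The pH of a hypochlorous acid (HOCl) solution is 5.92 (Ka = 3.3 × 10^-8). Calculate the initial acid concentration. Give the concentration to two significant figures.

[H+] = 10^(-5.92) = 1.20 × 10^-6 M = x
Ka = x²/(C₀ − x) ⇒ C₀ = x + x²/Ka
C₀ = 1.20 × 10^-6 + (1.20 × 10^-6)²/(3.3 × 10^-8) = 4.48 × 10^-5 M

C₀ = 4.5 × 10^-5 M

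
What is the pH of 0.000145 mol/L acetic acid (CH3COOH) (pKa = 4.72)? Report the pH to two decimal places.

pH = 4.36

CH3COOH ⇌ CH3COO- + H+
Ka = 10^(−4.72) = 1.91 × 10^-5
From the ICE table, Ka = x²/(0.000145 − x) = 1.91 × 10^-5.
Here C₀/Ka ≈ 7.59, so the small-x approximation fails. Use the quadratic:
x = [−1.91e-05 + √(1.91e-05² + 1.11e-08)]/2 = 4.39 × 10^-5 M
pH = −log(4.39 × 10^-5) = 4.36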